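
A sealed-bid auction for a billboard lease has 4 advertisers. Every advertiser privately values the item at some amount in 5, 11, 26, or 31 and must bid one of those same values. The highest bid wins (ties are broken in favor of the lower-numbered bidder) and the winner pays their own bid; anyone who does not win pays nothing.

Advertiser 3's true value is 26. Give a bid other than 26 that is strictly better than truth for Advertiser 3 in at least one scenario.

Suppose Advertiser 1 bids 5, Advertiser 2 bids 5 and Advertiser 4 bids 5.
Bid 26: wins, pays 26, utility 26 - 26 = 0.
Bid 11: wins, pays 11, utility 26 - 11 = 15.
So bidding 11 beats truth here (15 > 0).

11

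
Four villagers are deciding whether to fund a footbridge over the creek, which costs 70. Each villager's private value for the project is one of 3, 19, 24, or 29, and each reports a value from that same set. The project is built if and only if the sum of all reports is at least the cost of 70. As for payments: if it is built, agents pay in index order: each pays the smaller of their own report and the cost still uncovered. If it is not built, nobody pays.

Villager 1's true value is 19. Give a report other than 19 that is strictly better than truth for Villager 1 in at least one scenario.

3

Suppose Villager 2 reports 19, Villager 3 reports 19 and Villager 4 reports 29.
Report 19: project built, pays 19, utility 19 - 19 = 0.
Report 3: project built, pays 3, utility 19 - 3 = 16.
So reporting 3 beats truth here (16 > 0).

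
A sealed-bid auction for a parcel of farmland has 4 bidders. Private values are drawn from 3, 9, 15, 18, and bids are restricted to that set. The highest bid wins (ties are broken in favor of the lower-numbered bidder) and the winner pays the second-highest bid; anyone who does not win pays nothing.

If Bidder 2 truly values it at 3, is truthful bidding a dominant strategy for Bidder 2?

Yes

Check each profile of the others' bids and compare truth against every alternative bid.
Others bid (3, 3, 9): truth gives 0, best alternative gives -6.
Others bid (3, 9, 3): truth gives 0, best alternative gives -6.
Others bid (3, 9, 9): truth gives 0, best alternative gives -6.
Others bid (3, 3, 3): truth gives 0, best alternative gives 0.
Others bid (3, 3, 15): truth gives 0, best alternative gives 0.
Others bid (3, 3, 18): truth gives 0, best alternative gives 0.
(Remaining 58 profiles checked similarly; truth is weakly best in each.)
In every case the truthful bid is at least as good as any alternative, so it is a dominant strategy.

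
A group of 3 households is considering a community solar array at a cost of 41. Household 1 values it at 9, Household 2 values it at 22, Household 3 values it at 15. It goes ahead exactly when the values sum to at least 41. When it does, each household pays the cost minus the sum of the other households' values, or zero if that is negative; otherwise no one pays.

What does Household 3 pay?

10

Total value 46 ≥ cost 41, so the project is built.
The other households' values sum to 31.
Cost minus that sum is 41 - 31 = 10.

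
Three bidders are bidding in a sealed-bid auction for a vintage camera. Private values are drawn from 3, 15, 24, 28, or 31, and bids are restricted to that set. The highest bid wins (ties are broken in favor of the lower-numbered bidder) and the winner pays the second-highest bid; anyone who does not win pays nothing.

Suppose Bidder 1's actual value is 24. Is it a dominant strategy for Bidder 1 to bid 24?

Check each profile of the others' bids and compare truth against every alternative bid.
Others bid (3, 3): truth gives 21, best alternative gives 21.
Others bid (3, 15): truth gives 9, best alternative gives 9.
Others bid (15, 3): truth gives 9, best alternative gives 9.
Others bid (15, 15): truth gives 9, best alternative gives 9.
Others bid (3, 24): truth gives 0, best alternative gives 0.
Others bid (3, 28): truth gives 0, best alternative gives 0.
(Remaining 19 profiles checked similarly; truth is weakly best in each.)
In every case the truthful bid is at least as good as any alternative, so it is a dominant strategy.

Yes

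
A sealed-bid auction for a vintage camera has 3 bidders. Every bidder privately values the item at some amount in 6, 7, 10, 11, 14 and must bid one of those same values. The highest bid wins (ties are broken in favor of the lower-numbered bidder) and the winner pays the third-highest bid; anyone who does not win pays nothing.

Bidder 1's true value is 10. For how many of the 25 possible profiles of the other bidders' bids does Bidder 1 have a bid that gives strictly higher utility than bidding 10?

Others bid (6, 11): truth gives 0; bid 11 gives 4 > 0. Violating.
Others bid (6, 14): truth gives 0; bid 14 gives 4 > 0. Violating.
Others bid (7, 11): truth gives 0; bid 11 gives 3 > 0. Violating.
Others bid (7, 14): truth gives 0; bid 14 gives 3 > 0. Violating.
Others bid (6, 6): truth gives 4; no alternative beats it.
Others bid (6, 7): truth gives 4; no alternative beats it.
(Checking all 25 profiles: 8 have a profitable deviation, 17 do not.)

8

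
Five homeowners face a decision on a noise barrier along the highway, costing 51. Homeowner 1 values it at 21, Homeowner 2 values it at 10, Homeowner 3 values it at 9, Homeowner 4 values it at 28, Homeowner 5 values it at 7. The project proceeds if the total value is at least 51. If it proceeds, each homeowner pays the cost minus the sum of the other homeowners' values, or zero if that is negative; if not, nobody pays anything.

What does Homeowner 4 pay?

4

Total value 75 ≥ cost 51, so the project is built.
The other homeowners' values sum to 47.
Cost minus that sum is 51 - 47 = 4.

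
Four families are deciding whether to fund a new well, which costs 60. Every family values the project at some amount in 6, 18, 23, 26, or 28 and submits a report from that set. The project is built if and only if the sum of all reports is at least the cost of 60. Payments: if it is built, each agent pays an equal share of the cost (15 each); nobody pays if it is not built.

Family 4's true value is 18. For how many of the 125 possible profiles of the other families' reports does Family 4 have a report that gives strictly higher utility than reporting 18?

Others report (6, 6, 23): truth gives 0; report 26 gives 3 > 0. Violating.
Others report (6, 6, 26): truth gives 0; report 23 gives 3 > 0. Violating.
Others report (6, 6, 28): truth gives 0; report 23 gives 3 > 0. Violating.
Others report (6, 23, 6): truth gives 0; report 26 gives 3 > 0. Violating.
Others report (6, 6, 6): truth gives 0; no alternative beats it.
Others report (6, 6, 18): truth gives 0; no alternative beats it.
(Checking all 125 profiles: 9 have a profitable deviation, 116 do not.)

9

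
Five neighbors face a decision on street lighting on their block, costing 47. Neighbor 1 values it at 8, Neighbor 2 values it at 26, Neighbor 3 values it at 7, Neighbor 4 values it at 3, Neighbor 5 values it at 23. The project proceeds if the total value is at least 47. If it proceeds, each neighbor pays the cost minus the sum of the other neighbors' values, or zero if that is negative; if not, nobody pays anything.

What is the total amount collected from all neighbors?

Total value 67 ≥ cost 47, so it is built.
Neighbor 1: others sum to 59; max(0, 47 - 59) = 0.
Neighbor 2: others sum to 41; max(0, 47 - 41) = 6.
Neighbor 3: others sum to 60; max(0, 47 - 60) = 0.
Neighbor 4: others sum to 64; max(0, 47 - 64) = 0.
Neighbor 5: others sum to 44; max(0, 47 - 44) = 3.
Total collected = 0 + 6 + 0 + 0 + 3 = 9.

9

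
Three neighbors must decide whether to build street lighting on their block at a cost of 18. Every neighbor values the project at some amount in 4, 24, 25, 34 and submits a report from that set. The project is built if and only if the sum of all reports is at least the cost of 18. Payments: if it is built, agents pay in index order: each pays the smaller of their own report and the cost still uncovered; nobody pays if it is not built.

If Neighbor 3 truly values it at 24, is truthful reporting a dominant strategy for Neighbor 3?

Yes

Check each profile of the others' reports and compare truth against every alternative report.
Others report (4, 24): truth gives 24, best alternative gives 24.
Others report (4, 25): truth gives 24, best alternative gives 24.
Others report (4, 34): truth gives 24, best alternative gives 24.
Others report (24, 4): truth gives 24, best alternative gives 24.
Others report (24, 24): truth gives 24, best alternative gives 24.
Others report (24, 25): truth gives 24, best alternative gives 24.
(Remaining 10 profiles checked similarly; truth is weakly best in each.)
In every case the truthful report is at least as good as any alternative, so it is a dominant strategy.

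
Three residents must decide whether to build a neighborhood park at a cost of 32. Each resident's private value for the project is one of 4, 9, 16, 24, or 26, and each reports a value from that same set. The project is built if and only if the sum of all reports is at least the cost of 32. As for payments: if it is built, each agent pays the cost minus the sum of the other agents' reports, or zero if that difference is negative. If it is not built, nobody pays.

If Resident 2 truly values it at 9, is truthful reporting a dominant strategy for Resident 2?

Check each profile of the others' reports and compare truth against every alternative report.
Others report (9, 24): truth gives 9, best alternative gives 9.
Others report (9, 26): truth gives 9, best alternative gives 9.
Others report (16, 16): truth gives 9, best alternative gives 9.
Others report (16, 24): truth gives 9, best alternative gives 9.
Others report (16, 26): truth gives 9, best alternative gives 9.
Others report (24, 9): truth gives 9, best alternative gives 9.
(Remaining 19 profiles checked similarly; truth is weakly best in each.)
In every case the truthful report is at least as good as any alternative, so it is a dominant strategy.

Yes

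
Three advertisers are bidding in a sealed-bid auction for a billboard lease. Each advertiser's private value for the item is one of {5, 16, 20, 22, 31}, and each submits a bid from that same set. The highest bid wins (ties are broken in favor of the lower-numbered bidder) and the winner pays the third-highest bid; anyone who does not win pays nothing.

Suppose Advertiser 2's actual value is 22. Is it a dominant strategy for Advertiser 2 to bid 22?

No

Consider the case where Advertiser 1 bids 5 and Advertiser 3 bids 31.
Truthful bid 22: loses, pays 0, utility 0.
Bid 31 instead: wins, pays 5, utility 22 - 5 = 17.
Since 17 > 0, bidding 31 is strictly better here, so truthful bidding is not dominant.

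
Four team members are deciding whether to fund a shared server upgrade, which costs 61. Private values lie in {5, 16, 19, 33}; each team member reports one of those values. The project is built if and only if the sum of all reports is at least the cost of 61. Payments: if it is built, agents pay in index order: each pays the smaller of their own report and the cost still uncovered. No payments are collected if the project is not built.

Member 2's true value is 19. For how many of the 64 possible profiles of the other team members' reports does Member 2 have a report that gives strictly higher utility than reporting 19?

42

Others report (5, 16, 33): truth gives 0; report 16 gives 3 > 0. Violating.
Others report (5, 19, 33): truth gives 0; report 5 gives 14 > 0. Violating.
Others report (5, 33, 16): truth gives 0; report 16 gives 3 > 0. Violating.
Others report (5, 33, 19): truth gives 0; report 5 gives 14 > 0. Violating.
Others report (5, 5, 5): truth gives 0; no alternative beats it.
Others report (5, 5, 16): truth gives 0; no alternative beats it.
(Checking all 64 profiles: 42 have a profitable deviation, 22 do not.)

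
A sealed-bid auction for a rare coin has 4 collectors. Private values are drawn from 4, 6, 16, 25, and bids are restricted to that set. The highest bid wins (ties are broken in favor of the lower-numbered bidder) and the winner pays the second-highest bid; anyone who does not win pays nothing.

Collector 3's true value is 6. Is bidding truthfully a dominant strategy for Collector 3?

Yes

Check each profile of the others' bids and compare truth against every alternative bid.
Others bid (4, 4, 4): truth gives 2, best alternative gives 2.
Others bid (4, 4, 6): truth gives 0, best alternative gives 0.
Others bid (4, 4, 16): truth gives 0, best alternative gives 0.
Others bid (4, 4, 25): truth gives 0, best alternative gives 0.
Others bid (4, 6, 4): truth gives 0, best alternative gives 0.
Others bid (4, 6, 6): truth gives 0, best alternative gives 0.
(Remaining 58 profiles checked similarly; truth is weakly best in each.)
In every case the truthful bid is at least as good as any alternative, so it is a dominant strategy.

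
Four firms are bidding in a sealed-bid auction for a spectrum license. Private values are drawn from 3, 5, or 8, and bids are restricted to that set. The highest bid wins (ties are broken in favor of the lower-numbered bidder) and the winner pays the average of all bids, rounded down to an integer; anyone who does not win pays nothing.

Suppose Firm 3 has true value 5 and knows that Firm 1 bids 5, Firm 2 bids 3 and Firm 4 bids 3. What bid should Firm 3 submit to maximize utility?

8

Bid 3: loses, pays 0, utility 0.
Bid 5: loses, pays 0, utility 0.
Bid 8: wins, pays 4, utility 5 - 4 = 1.
The best choice is 8 with utility 1.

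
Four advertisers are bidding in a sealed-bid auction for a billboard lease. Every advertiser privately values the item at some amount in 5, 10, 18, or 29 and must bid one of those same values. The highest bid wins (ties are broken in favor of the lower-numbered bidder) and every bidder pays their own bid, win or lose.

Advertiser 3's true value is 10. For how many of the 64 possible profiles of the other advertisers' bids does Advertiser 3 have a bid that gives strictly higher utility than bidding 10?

62

Others bid (5, 5, 18): truth gives -10; bid 5 gives -5 > -10. Violating.
Others bid (5, 5, 29): truth gives -10; bid 5 gives -5 > -10. Violating.
Others bid (5, 10, 5): truth gives -10; bid 5 gives -5 > -10. Violating.
Others bid (5, 10, 10): truth gives -10; bid 5 gives -5 > -10. Violating.
Others bid (5, 5, 5): truth gives 0; no alternative beats it.
Others bid (5, 5, 10): truth gives 0; no alternative beats it.
(Checking all 64 profiles: 62 have a profitable deviation, 2 do not.)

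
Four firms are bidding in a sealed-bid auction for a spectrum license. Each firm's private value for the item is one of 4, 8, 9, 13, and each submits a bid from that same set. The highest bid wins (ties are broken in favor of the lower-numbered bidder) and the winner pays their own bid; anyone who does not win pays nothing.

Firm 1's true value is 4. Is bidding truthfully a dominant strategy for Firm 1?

Check each profile of the others' bids and compare truth against every alternative bid.
Others bid (4, 4, 4): truth gives 0, best alternative gives -4.
Others bid (4, 4, 8): truth gives 0, best alternative gives -4.
Others bid (4, 8, 4): truth gives 0, best alternative gives -4.
Others bid (4, 8, 8): truth gives 0, best alternative gives -4.
Others bid (8, 4, 4): truth gives 0, best alternative gives -4.
Others bid (8, 4, 8): truth gives 0, best alternative gives -4.
(Remaining 58 profiles checked similarly; truth is weakly best in each.)
In every case the truthful bid is at least as good as any alternative, so it is a dominant strategy.

Yes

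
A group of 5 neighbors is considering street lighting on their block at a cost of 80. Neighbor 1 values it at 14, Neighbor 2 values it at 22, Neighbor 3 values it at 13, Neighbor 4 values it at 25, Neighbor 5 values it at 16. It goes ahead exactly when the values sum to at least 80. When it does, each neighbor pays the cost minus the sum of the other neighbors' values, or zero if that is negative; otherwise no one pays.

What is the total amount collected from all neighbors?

Total value 90 ≥ cost 80, so it is built.
Neighbor 1: others sum to 76; max(0, 80 - 76) = 4.
Neighbor 2: others sum to 68; max(0, 80 - 68) = 12.
Neighbor 3: others sum to 77; max(0, 80 - 77) = 3.
Neighbor 4: others sum to 65; max(0, 80 - 65) = 15.
Neighbor 5: others sum to 74; max(0, 80 - 74) = 6.
Total collected = 4 + 12 + 3 + 15 + 6 = 40.

40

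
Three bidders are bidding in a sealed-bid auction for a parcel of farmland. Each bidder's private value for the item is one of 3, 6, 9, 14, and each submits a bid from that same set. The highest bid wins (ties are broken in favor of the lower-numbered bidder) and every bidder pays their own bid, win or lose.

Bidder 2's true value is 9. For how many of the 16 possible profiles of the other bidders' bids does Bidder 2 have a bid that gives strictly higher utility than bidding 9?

12

Others bid (3, 3): truth gives 0; bid 6 gives 3 > 0. Violating.
Others bid (3, 6): truth gives 0; bid 6 gives 3 > 0. Violating.
Others bid (3, 14): truth gives -9; bid 3 gives -3 > -9. Violating.
Others bid (6, 14): truth gives -9; bid 3 gives -3 > -9. Violating.
Others bid (3, 9): truth gives 0; no alternative beats it.
Others bid (6, 3): truth gives 0; no alternative beats it.
(Checking all 16 profiles: 12 have a profitable deviation, 4 do not.)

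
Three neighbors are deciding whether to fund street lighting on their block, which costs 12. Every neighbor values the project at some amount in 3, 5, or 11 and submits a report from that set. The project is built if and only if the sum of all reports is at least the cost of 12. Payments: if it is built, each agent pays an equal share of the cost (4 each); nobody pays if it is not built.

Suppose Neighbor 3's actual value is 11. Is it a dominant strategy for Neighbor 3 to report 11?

Check each profile of the others' reports and compare truth against every alternative report.
Others report (3, 3): truth gives 7, best alternative gives 0.
Others report (3, 5): truth gives 7, best alternative gives 7.
Others report (3, 11): truth gives 7, best alternative gives 7.
Others report (5, 3): truth gives 7, best alternative gives 7.
Others report (5, 5): truth gives 7, best alternative gives 7.
Others report (5, 11): truth gives 7, best alternative gives 7.
(Remaining 3 profiles checked similarly; truth is weakly best in each.)
In every case the truthful report is at least as good as any alternative, so it is a dominant strategy.

Yes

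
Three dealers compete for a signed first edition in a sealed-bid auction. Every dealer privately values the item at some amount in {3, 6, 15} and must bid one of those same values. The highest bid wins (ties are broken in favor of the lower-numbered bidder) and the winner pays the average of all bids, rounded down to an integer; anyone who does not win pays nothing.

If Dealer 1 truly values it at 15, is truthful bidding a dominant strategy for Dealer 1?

Consider the case where Dealer 2 bids 3 and Dealer 3 bids 3.
Truthful bid 15: wins, pays 7, utility 15 - 7 = 8.
Bid 3 instead: wins, pays 3, utility 15 - 3 = 12.
Since 12 > 8, bidding 3 is strictly better here, so truthful bidding is not dominant.

No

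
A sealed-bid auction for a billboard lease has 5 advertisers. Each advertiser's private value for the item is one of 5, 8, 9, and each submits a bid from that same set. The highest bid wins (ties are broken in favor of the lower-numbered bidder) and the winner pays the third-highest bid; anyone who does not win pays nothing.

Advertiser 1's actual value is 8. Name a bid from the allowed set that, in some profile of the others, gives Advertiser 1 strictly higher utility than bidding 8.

9

Suppose Advertiser 2 bids 5, Advertiser 3 bids 5, Advertiser 4 bids 5 and Advertiser 5 bids 9.
Bid 8: loses, pays 0, utility 0.
Bid 9: wins, pays 5, utility 8 - 5 = 3.
So bidding 9 beats truth here (3 > 0).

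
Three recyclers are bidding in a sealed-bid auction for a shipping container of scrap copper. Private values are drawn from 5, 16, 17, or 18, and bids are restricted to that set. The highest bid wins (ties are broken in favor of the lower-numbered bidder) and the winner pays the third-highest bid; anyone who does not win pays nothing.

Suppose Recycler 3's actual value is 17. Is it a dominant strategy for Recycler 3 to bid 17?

No

Consider the case where Recycler 1 bids 5 and Recycler 2 bids 17.
Truthful bid 17: loses, pays 0, utility 0.
Bid 18 instead: wins, pays 5, utility 17 - 5 = 12.
Since 12 > 0, bidding 18 is strictly better here, so truthful bidding is not dominant.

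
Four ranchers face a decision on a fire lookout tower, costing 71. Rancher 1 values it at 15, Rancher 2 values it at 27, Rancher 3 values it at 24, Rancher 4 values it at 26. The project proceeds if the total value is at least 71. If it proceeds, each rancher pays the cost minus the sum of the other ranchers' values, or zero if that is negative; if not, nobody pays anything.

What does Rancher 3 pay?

Total value 92 ≥ cost 71, so the project is built.
The other ranchers' values sum to 68.
Cost minus that sum is 71 - 68 = 3.

3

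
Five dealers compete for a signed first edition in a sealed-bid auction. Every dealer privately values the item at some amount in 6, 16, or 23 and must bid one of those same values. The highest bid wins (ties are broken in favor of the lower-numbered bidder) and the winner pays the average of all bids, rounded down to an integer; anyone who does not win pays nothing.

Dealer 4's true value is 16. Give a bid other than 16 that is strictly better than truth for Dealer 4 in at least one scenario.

23

Suppose Dealer 1 bids 6, Dealer 2 bids 6, Dealer 3 bids 6 and Dealer 5 bids 23.
Bid 16: loses, pays 0, utility 0.
Bid 23: wins, pays 12, utility 16 - 12 = 4.
So bidding 23 beats truth here (4 > 0).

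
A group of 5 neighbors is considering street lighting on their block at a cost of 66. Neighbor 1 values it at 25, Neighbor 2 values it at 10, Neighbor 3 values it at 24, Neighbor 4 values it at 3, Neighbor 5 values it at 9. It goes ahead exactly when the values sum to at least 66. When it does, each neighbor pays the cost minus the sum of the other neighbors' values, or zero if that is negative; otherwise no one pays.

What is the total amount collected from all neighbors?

48

Total value 71 ≥ cost 66, so it is built.
Neighbor 1: others sum to 46; max(0, 66 - 46) = 20.
Neighbor 2: others sum to 61; max(0, 66 - 61) = 5.
Neighbor 3: others sum to 47; max(0, 66 - 47) = 19.
Neighbor 4: others sum to 68; max(0, 66 - 68) = 0.
Neighbor 5: others sum to 62; max(0, 66 - 62) = 4.
Total collected = 20 + 5 + 19 + 0 + 4 = 48.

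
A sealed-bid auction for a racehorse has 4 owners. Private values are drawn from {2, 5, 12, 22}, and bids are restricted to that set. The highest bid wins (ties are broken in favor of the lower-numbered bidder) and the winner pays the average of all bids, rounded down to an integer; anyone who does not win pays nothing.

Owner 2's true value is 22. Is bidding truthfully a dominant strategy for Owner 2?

No

Consider the case where Owner 1 bids 2, Owner 3 bids 2 and Owner 4 bids 2.
Truthful bid 22: wins, pays 7, utility 22 - 7 = 15.
Bid 5 instead: wins, pays 2, utility 22 - 2 = 20.
Since 20 > 15, bidding 5 is strictly better here, so truthful bidding is not dominant.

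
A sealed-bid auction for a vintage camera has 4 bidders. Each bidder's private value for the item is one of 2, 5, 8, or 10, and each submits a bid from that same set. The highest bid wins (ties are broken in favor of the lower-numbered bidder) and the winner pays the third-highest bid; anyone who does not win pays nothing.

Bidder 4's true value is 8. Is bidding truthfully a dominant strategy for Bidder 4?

Consider the case where Bidder 1 bids 2, Bidder 2 bids 2 and Bidder 3 bids 8.
Truthful bid 8: loses, pays 0, utility 0.
Bid 10 instead: wins, pays 2, utility 8 - 2 = 6.
Since 6 > 0, bidding 10 is strictly better here, so truthful bidding is not dominant.

No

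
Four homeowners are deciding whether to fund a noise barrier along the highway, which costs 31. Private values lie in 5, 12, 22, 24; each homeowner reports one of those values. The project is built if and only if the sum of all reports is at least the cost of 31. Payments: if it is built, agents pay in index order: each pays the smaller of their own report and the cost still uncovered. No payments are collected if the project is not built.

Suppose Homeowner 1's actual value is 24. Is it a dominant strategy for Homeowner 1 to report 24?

No

Consider the case where Homeowner 2 reports 5, Homeowner 3 reports 5 and Homeowner 4 reports 5.
Truthful report 24: project built, pays 24, utility 24 - 24 = 0.
Report 22 instead: project built, pays 22, utility 24 - 22 = 2.
Since 2 > 0, reporting 22 is strictly better here, so truthful reporting is not dominant.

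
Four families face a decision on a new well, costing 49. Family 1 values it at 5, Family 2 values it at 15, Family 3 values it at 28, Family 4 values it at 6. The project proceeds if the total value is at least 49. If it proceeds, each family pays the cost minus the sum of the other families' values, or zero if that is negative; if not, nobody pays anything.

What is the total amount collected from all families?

Total value 54 ≥ cost 49, so it is built.
Family 1: others sum to 49; max(0, 49 - 49) = 0.
Family 2: others sum to 39; max(0, 49 - 39) = 10.
Family 3: others sum to 26; max(0, 49 - 26) = 23.
Family 4: others sum to 48; max(0, 49 - 48) = 1.
Total collected = 0 + 10 + 23 + 1 = 34.

34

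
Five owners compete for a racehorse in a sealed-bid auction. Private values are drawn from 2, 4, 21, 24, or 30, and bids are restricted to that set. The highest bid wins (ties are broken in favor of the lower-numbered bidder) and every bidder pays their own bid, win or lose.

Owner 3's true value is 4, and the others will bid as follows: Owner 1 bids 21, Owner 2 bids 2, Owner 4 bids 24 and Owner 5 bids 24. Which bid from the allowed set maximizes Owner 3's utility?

Bid 2: loses but pays 2, utility -2.
Bid 4: loses but pays 4, utility -4.
Bid 21: loses but pays 21, utility -21.
Bid 24: wins, pays 24, utility 4 - 24 = -20.
Bid 30: wins, pays 30, utility 4 - 30 = -26.
The best choice is 2 with utility -2.

2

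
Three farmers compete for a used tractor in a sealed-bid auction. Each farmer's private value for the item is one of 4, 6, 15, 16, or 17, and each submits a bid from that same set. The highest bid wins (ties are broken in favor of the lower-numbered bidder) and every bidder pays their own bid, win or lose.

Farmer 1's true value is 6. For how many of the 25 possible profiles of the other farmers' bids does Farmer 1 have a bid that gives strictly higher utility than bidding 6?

Others bid (4, 4): truth gives 0; bid 4 gives 2 > 0. Violating.
Others bid (4, 15): truth gives -6; bid 4 gives -4 > -6. Violating.
Others bid (4, 16): truth gives -6; bid 4 gives -4 > -6. Violating.
Others bid (4, 17): truth gives -6; bid 4 gives -4 > -6. Violating.
Others bid (4, 6): truth gives 0; no alternative beats it.
Others bid (6, 4): truth gives 0; no alternative beats it.
(Checking all 25 profiles: 22 have a profitable deviation, 3 do not.)

22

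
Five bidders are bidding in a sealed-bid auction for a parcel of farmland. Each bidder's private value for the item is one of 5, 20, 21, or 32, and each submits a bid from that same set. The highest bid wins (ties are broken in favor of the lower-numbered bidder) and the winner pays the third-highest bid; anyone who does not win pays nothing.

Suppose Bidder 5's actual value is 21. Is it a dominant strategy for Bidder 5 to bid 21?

Consider the case where Bidder 1 bids 5, Bidder 2 bids 5, Bidder 3 bids 5 and Bidder 4 bids 21.
Truthful bid 21: loses, pays 0, utility 0.
Bid 32 instead: wins, pays 5, utility 21 - 5 = 16.
Since 16 > 0, bidding 32 is strictly better here, so truthful bidding is not dominant.

No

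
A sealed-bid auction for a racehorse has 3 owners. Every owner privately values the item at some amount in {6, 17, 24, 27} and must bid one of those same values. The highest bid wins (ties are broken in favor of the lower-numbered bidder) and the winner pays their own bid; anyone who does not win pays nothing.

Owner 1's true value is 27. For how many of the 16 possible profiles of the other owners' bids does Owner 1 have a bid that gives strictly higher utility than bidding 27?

9

Others bid (6, 6): truth gives 0; bid 6 gives 21 > 0. Violating.
Others bid (6, 17): truth gives 0; bid 17 gives 10 > 0. Violating.
Others bid (6, 24): truth gives 0; bid 24 gives 3 > 0. Violating.
Others bid (17, 6): truth gives 0; bid 17 gives 10 > 0. Violating.
Others bid (6, 27): truth gives 0; no alternative beats it.
Others bid (17, 27): truth gives 0; no alternative beats it.
(Checking all 16 profiles: 9 have a profitable deviation, 7 do not.)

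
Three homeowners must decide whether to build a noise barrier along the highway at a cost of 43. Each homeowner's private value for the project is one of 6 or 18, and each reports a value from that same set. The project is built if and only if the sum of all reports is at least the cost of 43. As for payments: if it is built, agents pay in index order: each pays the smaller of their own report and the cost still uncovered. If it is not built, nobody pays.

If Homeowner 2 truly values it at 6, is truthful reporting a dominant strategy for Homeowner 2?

Check each profile of the others' reports and compare truth against every alternative report.
Others report (18, 18): truth gives 0, best alternative gives -12.
Others report (6, 6): truth gives 0, best alternative gives 0.
Others report (6, 18): truth gives 0, best alternative gives 0.
Others report (18, 6): truth gives 0, best alternative gives 0.
In every case the truthful report is at least as good as any alternative, so it is a dominant strategy.

Yes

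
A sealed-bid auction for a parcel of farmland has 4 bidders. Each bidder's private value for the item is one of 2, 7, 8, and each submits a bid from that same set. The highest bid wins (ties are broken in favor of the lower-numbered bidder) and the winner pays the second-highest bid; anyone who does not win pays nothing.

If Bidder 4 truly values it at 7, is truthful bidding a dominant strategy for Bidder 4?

Check each profile of the others' bids and compare truth against every alternative bid.
Others bid (2, 2, 2): truth gives 5, best alternative gives 5.
Others bid (2, 2, 7): truth gives 0, best alternative gives 0.
Others bid (2, 2, 8): truth gives 0, best alternative gives 0.
Others bid (2, 7, 2): truth gives 0, best alternative gives 0.
Others bid (2, 7, 7): truth gives 0, best alternative gives 0.
Others bid (2, 7, 8): truth gives 0, best alternative gives 0.
(Remaining 21 profiles checked similarly; truth is weakly best in each.)
In every case the truthful bid is at least as good as any alternative, so it is a dominant strategy.

Yes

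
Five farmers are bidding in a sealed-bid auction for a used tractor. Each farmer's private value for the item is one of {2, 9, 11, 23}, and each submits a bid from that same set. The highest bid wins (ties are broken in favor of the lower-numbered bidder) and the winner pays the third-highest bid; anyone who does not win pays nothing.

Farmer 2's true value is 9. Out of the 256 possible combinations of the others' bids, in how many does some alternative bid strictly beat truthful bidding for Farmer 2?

8

Others bid (2, 2, 2, 11): truth gives 0; bid 11 gives 7 > 0. Violating.
Others bid (2, 2, 2, 23): truth gives 0; bid 23 gives 7 > 0. Violating.
Others bid (2, 2, 11, 2): truth gives 0; bid 11 gives 7 > 0. Violating.
Others bid (2, 2, 23, 2): truth gives 0; bid 23 gives 7 > 0. Violating.
Others bid (2, 2, 2, 2): truth gives 7; no alternative beats it.
Others bid (2, 2, 2, 9): truth gives 7; no alternative beats it.
(Checking all 256 profiles: 8 have a profitable deviation, 248 do not.)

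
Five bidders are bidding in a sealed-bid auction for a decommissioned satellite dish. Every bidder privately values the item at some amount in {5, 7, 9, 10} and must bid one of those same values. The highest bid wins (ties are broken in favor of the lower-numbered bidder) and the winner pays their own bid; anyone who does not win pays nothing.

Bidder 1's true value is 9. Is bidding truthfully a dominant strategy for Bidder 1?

Consider the case where Bidder 2 bids 5, Bidder 3 bids 5, Bidder 4 bids 5 and Bidder 5 bids 5.
Truthful bid 9: wins, pays 9, utility 9 - 9 = 0.
Bid 5 instead: wins, pays 5, utility 9 - 5 = 4.
Since 4 > 0, bidding 5 is strictly better here, so truthful bidding is not dominant.

No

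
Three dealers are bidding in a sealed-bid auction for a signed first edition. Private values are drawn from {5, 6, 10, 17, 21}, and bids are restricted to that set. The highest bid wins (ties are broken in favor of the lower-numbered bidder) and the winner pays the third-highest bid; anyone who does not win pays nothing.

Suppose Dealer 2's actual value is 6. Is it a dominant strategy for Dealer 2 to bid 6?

Consider the case where Dealer 1 bids 5 and Dealer 3 bids 10.
Truthful bid 6: loses, pays 0, utility 0.
Bid 10 instead: wins, pays 5, utility 6 - 5 = 1.
Since 1 > 0, bidding 10 is strictly better here, so truthful bidding is not dominant.

No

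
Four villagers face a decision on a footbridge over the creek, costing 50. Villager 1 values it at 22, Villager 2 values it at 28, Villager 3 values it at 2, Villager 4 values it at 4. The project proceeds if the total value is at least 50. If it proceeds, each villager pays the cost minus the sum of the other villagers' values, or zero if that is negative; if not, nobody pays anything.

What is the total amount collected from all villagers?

38

Total value 56 ≥ cost 50, so it is built.
Villager 1: others sum to 34; max(0, 50 - 34) = 16.
Villager 2: others sum to 28; max(0, 50 - 28) = 22.
Villager 3: others sum to 54; max(0, 50 - 54) = 0.
Villager 4: others sum to 52; max(0, 50 - 52) = 0.
Total collected = 16 + 22 + 0 + 0 = 38.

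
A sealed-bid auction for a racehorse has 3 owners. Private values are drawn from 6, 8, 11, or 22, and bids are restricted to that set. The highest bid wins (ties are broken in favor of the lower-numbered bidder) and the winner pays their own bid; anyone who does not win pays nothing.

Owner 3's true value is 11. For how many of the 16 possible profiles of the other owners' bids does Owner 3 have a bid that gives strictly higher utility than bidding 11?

Others bid (6, 6): truth gives 0; bid 8 gives 3 > 0. Violating.
Others bid (6, 8): truth gives 0; no alternative beats it.
Others bid (6, 11): truth gives 0; no alternative beats it.
(Checking all 16 profiles: 1 has a profitable deviation, 15 do not.)

1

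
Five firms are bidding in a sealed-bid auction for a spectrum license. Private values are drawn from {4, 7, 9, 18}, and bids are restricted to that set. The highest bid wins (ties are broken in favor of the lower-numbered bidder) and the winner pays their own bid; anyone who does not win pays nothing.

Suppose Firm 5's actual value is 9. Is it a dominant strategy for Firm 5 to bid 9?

No

Consider the case where Firm 1 bids 4, Firm 2 bids 4, Firm 3 bids 4 and Firm 4 bids 4.
Truthful bid 9: wins, pays 9, utility 9 - 9 = 0.
Bid 7 instead: wins, pays 7, utility 9 - 7 = 2.
Since 2 > 0, bidding 7 is strictly better here, so truthful bidding is not dominant.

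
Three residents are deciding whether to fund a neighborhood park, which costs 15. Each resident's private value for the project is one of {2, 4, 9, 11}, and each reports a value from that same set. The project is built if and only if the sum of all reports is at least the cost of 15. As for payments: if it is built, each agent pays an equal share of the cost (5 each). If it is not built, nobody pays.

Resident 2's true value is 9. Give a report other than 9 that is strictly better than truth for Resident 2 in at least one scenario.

11

Suppose Resident 1 reports 2 and Resident 3 reports 2.
Report 9: project not built, utility 0.
Report 11: project built, pays 5, utility 9 - 5 = 4.
So reporting 11 beats truth here (4 > 0).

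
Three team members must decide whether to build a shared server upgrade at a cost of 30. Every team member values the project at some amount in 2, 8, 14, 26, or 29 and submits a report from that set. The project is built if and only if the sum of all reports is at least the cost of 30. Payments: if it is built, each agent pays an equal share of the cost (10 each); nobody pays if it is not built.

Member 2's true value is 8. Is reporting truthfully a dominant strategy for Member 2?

Consider the case where Member 1 reports 8 and Member 3 reports 14.
Truthful report 8: project built, pays 10, utility 8 - 10 = -2.
Report 2 instead: project not built, utility 0.
Since 0 > -2, reporting 2 is strictly better here, so truthful reporting is not dominant.

No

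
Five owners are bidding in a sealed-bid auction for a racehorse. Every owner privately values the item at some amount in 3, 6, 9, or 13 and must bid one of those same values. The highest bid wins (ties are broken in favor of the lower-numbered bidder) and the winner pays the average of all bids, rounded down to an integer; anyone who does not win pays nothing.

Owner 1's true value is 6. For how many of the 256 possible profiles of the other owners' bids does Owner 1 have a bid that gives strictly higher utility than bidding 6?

Others bid (3, 3, 3, 9): truth gives 0; bid 9 gives 1 > 0. Violating.
Others bid (3, 3, 9, 3): truth gives 0; bid 9 gives 1 > 0. Violating.
Others bid (3, 9, 3, 3): truth gives 0; bid 9 gives 1 > 0. Violating.
Others bid (9, 3, 3, 3): truth gives 0; bid 9 gives 1 > 0. Violating.
Others bid (3, 3, 3, 3): truth gives 3; no alternative beats it.
Others bid (3, 3, 3, 6): truth gives 2; no alternative beats it.
(Checking all 256 profiles: 4 have a profitable deviation, 252 do not.)

4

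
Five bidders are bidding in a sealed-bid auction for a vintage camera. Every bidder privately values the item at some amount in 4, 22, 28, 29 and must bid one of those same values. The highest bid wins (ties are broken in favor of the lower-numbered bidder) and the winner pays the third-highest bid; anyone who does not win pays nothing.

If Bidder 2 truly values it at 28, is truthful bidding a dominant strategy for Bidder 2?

Consider the case where Bidder 1 bids 4, Bidder 3 bids 4, Bidder 4 bids 4 and Bidder 5 bids 29.
Truthful bid 28: loses, pays 0, utility 0.
Bid 29 instead: wins, pays 4, utility 28 - 4 = 24.
Since 24 > 0, bidding 29 is strictly better here, so truthful bidding is not dominant.

No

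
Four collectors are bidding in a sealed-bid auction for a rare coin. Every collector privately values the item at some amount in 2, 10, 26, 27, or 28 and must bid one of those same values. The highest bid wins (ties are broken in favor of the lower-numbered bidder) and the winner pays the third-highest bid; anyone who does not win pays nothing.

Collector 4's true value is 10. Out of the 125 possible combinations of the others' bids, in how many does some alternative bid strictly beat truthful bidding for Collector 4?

9

Others bid (2, 2, 10): truth gives 0; bid 26 gives 8 > 0. Violating.
Others bid (2, 2, 26): truth gives 0; bid 27 gives 8 > 0. Violating.
Others bid (2, 2, 27): truth gives 0; bid 28 gives 8 > 0. Violating.
Others bid (2, 10, 2): truth gives 0; bid 26 gives 8 > 0. Violating.
Others bid (2, 2, 2): truth gives 8; no alternative beats it.
Others bid (2, 2, 28): truth gives 0; no alternative beats it.
(Checking all 125 profiles: 9 have a profitable deviation, 116 do not.)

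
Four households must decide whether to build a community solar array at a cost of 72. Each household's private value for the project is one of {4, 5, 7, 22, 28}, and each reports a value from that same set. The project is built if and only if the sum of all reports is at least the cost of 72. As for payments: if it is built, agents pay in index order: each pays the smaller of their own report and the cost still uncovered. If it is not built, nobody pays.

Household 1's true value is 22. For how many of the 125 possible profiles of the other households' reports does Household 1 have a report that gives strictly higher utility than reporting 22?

Others report (22, 22, 22): truth gives 0; report 7 gives 15 > 0. Violating.
Others report (22, 22, 28): truth gives 0; report 4 gives 18 > 0. Violating.
Others report (22, 28, 22): truth gives 0; report 4 gives 18 > 0. Violating.
Others report (22, 28, 28): truth gives 0; report 4 gives 18 > 0. Violating.
Others report (4, 4, 4): truth gives 0; no alternative beats it.
Others report (4, 4, 5): truth gives 0; no alternative beats it.
(Checking all 125 profiles: 8 have a profitable deviation, 117 do not.)

8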